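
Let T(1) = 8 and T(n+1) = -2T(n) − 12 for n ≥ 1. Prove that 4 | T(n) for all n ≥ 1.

Base case: T(1) = 8 = 4·2, so 4 | T(1).
Assume 4 | T(j), so T(j) = 4t for some integer t.
Then T(j+1) = -2T(j) − 12 = -2·(4t) − 12 = 4(-2t − 3), so 4 | T(j+1).
Hence 4 | T(n) for every n ≥ 1, by induction.

4 | T(n)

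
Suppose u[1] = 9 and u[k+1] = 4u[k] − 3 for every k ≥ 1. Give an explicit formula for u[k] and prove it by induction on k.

Claim: u[k] = 2·4^k + 1.

Base case: u[1] = 9, and 2·4^1 + 1 = 8 + 1 = 9.
Assume u[j] = 2·4^j + 1 for some j ≥ 1.
Then u[j+1] = 4u[j] − 3 = 4·(2·4^j + 1) − 3 = 8·4^j + 4 − 3 = 2·4^{j+1} + 1.
By induction, u[k] = 2·4^k + 1 for all k ≥ 1.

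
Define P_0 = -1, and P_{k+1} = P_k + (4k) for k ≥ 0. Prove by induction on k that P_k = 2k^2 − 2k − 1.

Base case: P_0 = -1, and 2·0^2 − 2·0 − 1 = -1.
Assume P_m = 2m^2 − 2m − 1.
Then P_{m+1} = P_m + (4m) = (2m^2 − 2m − 1) + (4m) = 2m^2 + 2m − 1,
and 2·(m+1)^2 − 2·(m+1) − 1 = 2m^2 + 2m − 1.
By induction, P_k = 2k^2 − 2k − 1 for all k ≥ 0.

P_k = 2k^2 − 2k − 1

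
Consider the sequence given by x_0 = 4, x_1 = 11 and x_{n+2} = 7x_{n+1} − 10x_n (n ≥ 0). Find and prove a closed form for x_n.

Claim: x_n = 3·2^n + 5^n.

Base cases: x_0 = 4 and 3·2^0 + 5^0 = 4; x_1 = 11 and 3·2^1 + 5^1 = 11.
Assume x_j = 3·2^j + 5^j for all 0 ≤ j ≤ m, where m ≥ 1.
Then x_{m+1} = 7x_m − 10x_{m−1} = 7·(3·2^m + 5^m) − 10·(3·2^{m−1} + 5^{m−1}) = 3·(7·2 − 10)2^{m−1} + (7·5 − 10)5^{m−1} = 12·2^{m−1} + 25·5^{m−1} = 3·2^{m+1} + 5^{m+1}.
Hence x_n = 3·2^n + 5^n for every n ≥ 0, by strong induction.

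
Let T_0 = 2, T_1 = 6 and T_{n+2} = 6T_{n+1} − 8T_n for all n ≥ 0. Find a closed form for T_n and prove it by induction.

Claim: T_n = 2^n + 4^n.

Base cases: T_0 = 2 and 2^0 + 4^0 = 2; T_1 = 6 and 2^1 + 4^1 = 6.
Assume T_j = 2^j + 4^j for all 0 ≤ j ≤ k, where k ≥ 1.
Then T_{k+1} = 6T_k − 8T_{k−1} = 6·(2^k + 4^k) − 8·(2^{k−1} + 4^{k−1}) = (6·2 − 8)2^{k−1} + (6·4 − 8)4^{k−1} = 4·2^{k−1} + 16·4^{k−1} = 2^{k+1} + 4^{k+1}.
By strong induction, T_n = 2^n + 4^n for all n ≥ 0.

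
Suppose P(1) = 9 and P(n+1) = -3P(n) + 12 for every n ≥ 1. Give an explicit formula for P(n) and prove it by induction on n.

Claim: P(n) = -2·(-3)^n + 3.

Base case: P(1) = 9, and -2·(-3)^1 + 3 = 6 + 3 = 9.
Assume P(m) = -2·(-3)^m + 3 for some m ≥ 1.
Then P(m+1) = -3P(m) + 12 = -3·(-2·(-3)^m + 3) + 12 = 6·(-3)^m − 9 + 12 = -2·(-3)^{m+1} + 3.
By induction, P(n) = -2·(-3)^n + 3 for all n ≥ 1.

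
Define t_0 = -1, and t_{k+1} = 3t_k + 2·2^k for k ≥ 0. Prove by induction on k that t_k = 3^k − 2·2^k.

Base case: t_0 = -1, and 3^0 − 2·2^0 = 1 − 2 = -1.
Assume t_m = 3^m − 2·2^m for some m ≥ 0.
Then t_{m+1} = 3t_m + 2·2^m = 3·(3^m − 2·2^m) + 2·2^m = 3^{m+1} − 6·2^m + 2·2^m = 3^{m+1} − 4·2^m = 3^{m+1} − 2·2^{m+1}.
So the formula holds for m+1, and by induction t_k = 3^k − 2·2^k for all k ≥ 0.

t_k = 3^k − 2·2^k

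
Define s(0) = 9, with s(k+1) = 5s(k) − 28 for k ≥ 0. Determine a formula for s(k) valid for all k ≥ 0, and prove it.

Claim: s(k) = 2·5^k + 7.

Base case: s(0) = 9, and 2·5^0 + 7 = 2 + 7 = 9.
Assume s(r) = 2·5^r + 7 for some r ≥ 0.
Then s(r+1) = 5s(r) − 28 = 5·(2·5^r + 7) − 28 = 10·5^r + 35 − 28 = 2·5^{r+1} + 7.
So the formula holds for r+1, and by induction s(k) = 2·5^k + 7 for all k ≥ 0.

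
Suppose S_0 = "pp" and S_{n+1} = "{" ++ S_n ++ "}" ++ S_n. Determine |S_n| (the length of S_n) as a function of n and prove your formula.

Claim: |S_n| = 2^{n+2} − 2.

Base case: |S_0| = 2, and 2^{0+2} − 2 = 2.
Assume |S_j| = 2^{j+2} − 2.
Then |S_{j+1}| = 1 + |S_j| + 1 + |S_j| = 2|S_j| + 2 = 2(2^{j+2} − 2) + 2 = 2^{j+3} − 4 + 2 = 2^{j+3} − 2.
So the formula holds for j+1, and by induction |S_n| = 2^{n+2} − 2 for all n ≥ 0.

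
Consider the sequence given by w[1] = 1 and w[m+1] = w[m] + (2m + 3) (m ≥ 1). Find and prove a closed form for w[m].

Claim: w[m] = m^2 + 2m − 2.

Base case: w[1] = 1, and 1^2 + 2·1 − 2 = 1.
Assume w[r] = r^2 + 2r − 2.
Then w[r+1] = w[r] + (2r + 3) = (r^2 + 2r − 2) + (2r + 3) = r^2 + 4r + 1,
and (r+1)^2 + 2·(r+1) − 2 = r^2 + 4r + 1.
Hence w[m] = m^2 + 2m − 2 for every m ≥ 1, by induction.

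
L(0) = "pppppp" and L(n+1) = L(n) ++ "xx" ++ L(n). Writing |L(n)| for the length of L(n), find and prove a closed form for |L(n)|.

Claim: |L(n)| = 2^{n+3} − 2.

Base case: |L(0)| = 6, and 2^{0+3} − 2 = 6.
Assume |L(m)| = 2^{m+3} − 2.
Then |L(m+1)| = |L(m)| + 2 + |L(m)| = 2|L(m)| + 2 = 2(2^{m+3} − 2) + 2 = 2^{m+1+3} − 4 + 2 = 2^{m+1+3} − 2.
Hence |L(n)| = 2^{n+3} − 2 for every n ≥ 0, by induction.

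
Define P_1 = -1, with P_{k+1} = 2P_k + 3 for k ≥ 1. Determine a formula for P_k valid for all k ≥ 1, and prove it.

Claim: P_k = 2^k − 3.

Base case: P_1 = -1, and 2^1 − 3 = 2 − 3 = -1.
Assume P_m = 2^m − 3 for some m ≥ 1.
Then P_{m+1} = 2P_m + 3 = 2·(2^m − 3) + 3 = 2^{m+1} − 6 + 3 = 2^{m+1} − 3.
Hence P_k = 2^k − 3 for every k ≥ 1, by induction.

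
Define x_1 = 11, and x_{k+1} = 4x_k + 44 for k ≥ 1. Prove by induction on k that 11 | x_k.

Base case: x_1 = 11 = 11·1, so 11 | x_1.
Assume 11 | x_j, so x_j = 11t for some integer t.
Then x_{j+1} = 4x_j + 44 = 4·(11t) + 44 = 11(4t + 4), so 11 | x_{j+1}.
So the property holds for j+1, and by induction 11 | x_k for all k ≥ 1.

11 | x_k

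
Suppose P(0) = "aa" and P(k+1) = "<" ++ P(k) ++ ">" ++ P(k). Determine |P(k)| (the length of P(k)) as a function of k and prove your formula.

Claim: |P(k)| = 2^{k+2} − 2.

Base case: |P(0)| = 2, and 2^{0+2} − 2 = 2.
Assume |P(r)| = 2^{r+2} − 2.
Then |P(r+1)| = 1 + |P(r)| + 1 + |P(r)| = 2|P(r)| + 2 = 2(2^{r+2} − 2) + 2 = 2^{r+3} − 4 + 2 = 2^{r+3} − 2.
By induction, |P(k)| = 2^{k+2} − 2 for all k ≥ 0.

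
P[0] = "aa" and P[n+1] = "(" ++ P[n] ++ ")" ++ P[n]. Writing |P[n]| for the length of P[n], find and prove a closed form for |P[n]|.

Claim: |P[n]| = 2^{n+2} − 2.

Base case: |P[0]| = 2, and 2^{0+2} − 2 = 2.
Assume |P[r]| = 2^{r+2} − 2.
Then |P[r+1]| = 1 + |P[r]| + 1 + |P[r]| = 2|P[r]| + 2 = 2(2^{r+2} − 2) + 2 = 2^{r+3} − 4 + 2 = 2^{r+3} − 2.
Hence |P[n]| = 2^{n+2} − 2 for every n ≥ 0, by induction.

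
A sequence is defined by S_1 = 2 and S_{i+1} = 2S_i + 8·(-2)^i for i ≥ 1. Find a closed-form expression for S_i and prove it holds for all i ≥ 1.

Claim: S_i = -2^i − 2·(-2)^i.

Base case: S_1 = 2, and -2^1 − 2·(-2)^1 = -2 + 4 = 2.
Assume S_m = -2^m − 2·(-2)^m for some m ≥ 1.
Then S_{m+1} = 2S_m + 8·(-2)^m = 2·(-2^m − 2·(-2)^m) + 8·(-2)^m = -2^{m+1} − 4·(-2)^m + 8·(-2)^m = -2^{m+1} + 4·(-2)^m = -2^{m+1} − 2·(-2)^{m+1}.
Hence S_i = -2^i − 2·(-2)^i for every i ≥ 1, by induction.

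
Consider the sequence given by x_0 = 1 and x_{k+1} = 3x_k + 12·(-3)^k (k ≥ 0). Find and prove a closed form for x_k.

Claim: x_k = 3·3^k − 2·(-3)^k.

Base case: x_0 = 1, and 3·3^0 − 2·(-3)^0 = 3 − 2 = 1.
Assume x_j = 3·3^j − 2·(-3)^j for some j ≥ 0.
Then x_{j+1} = 3x_j + 12·(-3)^j = 3·(3·3^j − 2·(-3)^j) + 12·(-3)^j = 3·3^{j+1} − 6·(-3)^j + 12·(-3)^j = 3·3^{j+1} + 6·(-3)^j = 3·3^{j+1} − 2·(-3)^{j+1}.
Hence x_k = 3·3^k − 2·(-3)^k for every k ≥ 0, by induction.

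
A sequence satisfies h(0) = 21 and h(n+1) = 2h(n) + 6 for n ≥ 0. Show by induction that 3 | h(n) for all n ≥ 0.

Base case: h(0) = 21 = 3·7, so 3 | h(0).
Assume 3 | h(m), so h(m) = 3t for some integer t.
Then h(m+1) = 2h(m) + 6 = 2·(3t) + 6 = 3(2t + 2), so 3 | h(m+1).
This completes the inductive step, so 3 | h(n) for all n ≥ 0.

3 | h(n)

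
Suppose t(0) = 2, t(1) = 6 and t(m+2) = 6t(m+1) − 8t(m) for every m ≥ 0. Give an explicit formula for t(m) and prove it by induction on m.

Claim: t(m) = 4^m + 2^m.

Base cases: t(0) = 2 and 4^0 + 2^0 = 2; t(1) = 6 and 4^1 + 2^1 = 6.
Assume t(j) = 4^j + 2^j for all 0 ≤ j ≤ k, where k ≥ 1.
Then t(k+1) = 6t(k) − 8t(k−1) = 6·(4^k + 2^k) − 8·(4^{k−1} + 2^{k−1}) = (6·4 − 8)4^{k−1} + (6·2 − 8)2^{k−1} = 16·4^{k−1} + 4·2^{k−1} = 4^{k+1} + 2^{k+1}.
So the formula holds for k+1, and by strong induction t(m) = 4^m + 2^m for all m ≥ 0.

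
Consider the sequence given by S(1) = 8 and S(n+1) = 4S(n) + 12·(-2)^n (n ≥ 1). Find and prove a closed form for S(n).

Claim: S(n) = 4^n − 2·(-2)^n.

Base case: S(1) = 8, and 4^1 − 2·(-2)^1 = 4 + 4 = 8.
Assume S(r) = 4^r − 2·(-2)^r for some r ≥ 1.
Then S(r+1) = 4S(r) + 12·(-2)^r = 4·(4^r − 2·(-2)^r) + 12·(-2)^r = 4^{r+1} − 8·(-2)^r + 12·(-2)^r = 4^{r+1} + 4·(-2)^r = 4^{r+1} − 2·(-2)^{r+1}.
Hence S(n) = 4^n − 2·(-2)^n for every n ≥ 1, by induction.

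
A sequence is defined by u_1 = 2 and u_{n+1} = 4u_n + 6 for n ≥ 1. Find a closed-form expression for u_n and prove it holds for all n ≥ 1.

Claim: u_n = 4^n − 2.

Base case: u_1 = 2, and 4^1 − 2 = 4 − 2 = 2.
Assume u_m = 4^m − 2 for some m ≥ 1.
Then u_{m+1} = 4u_m + 6 = 4·(4^m − 2) + 6 = 4^{m+1} − 8 + 6 = 4^{m+1} − 2.
By induction, u_n = 4^n − 2 for all n ≥ 1.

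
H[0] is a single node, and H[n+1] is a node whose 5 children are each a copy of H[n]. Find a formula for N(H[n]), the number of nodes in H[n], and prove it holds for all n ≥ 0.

Claim: N(H[n]) = (5^{n+1} − 1)/4.

Base case: N(H[0]) = 1, and (5^{0+1} − 1)/4 = 1.
Assume N(H[m]) = (5^{m+1} − 1)/4.
Then N(H[m+1]) = 1 + 5N(H[m]) = 1 + 5·(5^{m+1} − 1)/4 = 1 + (5^{m+2} − 5)/4 = (4 + 5^{m+2} − 5)/4 = (5^{m+2} − 1)/4.
This completes the inductive step, so N(H[n]) = (5^{n+1} − 1)/4 for all n ≥ 0.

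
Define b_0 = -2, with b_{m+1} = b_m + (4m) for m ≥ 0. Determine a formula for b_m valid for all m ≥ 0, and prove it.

Claim: b_m = 2m^2 − 2m − 2.

Base case: b_0 = -2, and 2·0^2 − 2·0 − 2 = -2.
Assume b_r = 2r^2 − 2r − 2.
Then b_{r+1} = b_r + (4r) = (2r^2 − 2r − 2) + (4r) = 2r^2 + 2r − 2,
and 2·(r+1)^2 − 2·(r+1) − 2 = 2r^2 + 2r − 2.
Hence b_m = 2m^2 − 2m − 2 for every m ≥ 0, by induction.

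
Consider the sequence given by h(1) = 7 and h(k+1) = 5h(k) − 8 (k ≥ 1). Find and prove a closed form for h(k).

Claim: h(k) = 5^k + 2.

Base case: h(1) = 7, and 5^1 + 2 = 5 + 2 = 7.
Assume h(m) = 5^m + 2 for some m ≥ 1.
Then h(m+1) = 5h(m) − 8 = 5·(5^m + 2) − 8 = 5^{m+1} + 10 − 8 = 5^{m+1} + 2.
This completes the inductive step, so h(k) = 5^k + 2 for all k ≥ 1.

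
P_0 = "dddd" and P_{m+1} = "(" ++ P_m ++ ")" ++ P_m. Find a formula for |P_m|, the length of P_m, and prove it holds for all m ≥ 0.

Claim: |P_m| = 6·2^m − 2.

Base case: |P_0| = 4, and 6·2^0 − 2 = 4.
Assume |P_j| = 6·2^j − 2.
Then |P_{j+1}| = 1 + |P_j| + 1 + |P_j| = 2|P_j| + 2 = 2(6·2^j − 2) + 2 = 6·2^{j+1} − 4 + 2 = 6·2^{j+1} − 2.
By induction, |P_m| = 6·2^m − 2 for all m ≥ 0.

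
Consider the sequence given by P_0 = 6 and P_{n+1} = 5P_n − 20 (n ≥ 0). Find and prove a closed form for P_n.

Claim: P_n = 5^n + 5.

Base case: P_0 = 6, and 5^0 + 5 = 1 + 5 = 6.
Assume P_m = 5^m + 5 for some m ≥ 0.
Then P_{m+1} = 5P_m − 20 = 5·(5^m + 5) − 20 = 5^{m+1} + 25 − 20 = 5^{m+1} + 5.
By induction, P_n = 5^n + 5 for all n ≥ 0.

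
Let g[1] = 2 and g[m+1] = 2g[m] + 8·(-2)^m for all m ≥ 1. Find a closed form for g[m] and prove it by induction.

Claim: g[m] = -2^m − 2·(-2)^m.

Base case: g[1] = 2, and -2^1 − 2·(-2)^1 = -2 + 4 = 2.
Assume g[k] = -2^k − 2·(-2)^k for some k ≥ 1.
Then g[k+1] = 2g[k] + 8·(-2)^k = 2·(-2^k − 2·(-2)^k) + 8·(-2)^k = -2^{k+1} − 4·(-2)^k + 8·(-2)^k = -2^{k+1} + 4·(-2)^k = -2^{k+1} − 2·(-2)^{k+1}.
By induction, g[m] = -2^m − 2·(-2)^m for all m ≥ 1.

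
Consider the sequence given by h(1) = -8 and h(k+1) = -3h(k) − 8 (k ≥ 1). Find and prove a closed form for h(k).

Claim: h(k) = 2·(-3)^k − 2.

Base case: h(1) = -8, and 2·(-3)^1 − 2 = -6 − 2 = -8.
Assume h(j) = 2·(-3)^j − 2 for some j ≥ 1.
Then h(j+1) = -3h(j) − 8 = -3·(2·(-3)^j − 2) − 8 = -6·(-3)^j + 6 − 8 = 2·(-3)^{j+1} − 2.
Hence h(k) = 2·(-3)^k − 2 for every k ≥ 1, by induction.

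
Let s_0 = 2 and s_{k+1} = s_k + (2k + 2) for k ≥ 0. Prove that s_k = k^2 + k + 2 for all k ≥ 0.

Base case: s_0 = 2, and 0^2 + 0 + 2 = 2.
Assume s_r = r^2 + r + 2.
Then s_{r+1} = s_r + (2r + 2) = (r^2 + r + 2) + (2r + 2) = r^2 + 3r + 4,
and (r+1)^2 + (r+1) + 2 = r^2 + 3r + 4.
By induction, s_k = k^2 + k + 2 for all k ≥ 0.

s_k = k^2 + k + 2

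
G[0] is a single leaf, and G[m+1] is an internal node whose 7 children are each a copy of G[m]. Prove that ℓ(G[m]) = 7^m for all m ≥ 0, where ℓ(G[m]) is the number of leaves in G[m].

Base case: ℓ(G[0]) = 1, and 7^0 = 1.
Assume ℓ(G[j]) = 7^j.
Then ℓ(G[j+1]) = 7·ℓ(G[j]) = 7·7^j = 7^{j+1}.
This completes the inductive step, so ℓ(G[m]) = 7^m for all m ≥ 0.

ℓ(G[m]) = 7^m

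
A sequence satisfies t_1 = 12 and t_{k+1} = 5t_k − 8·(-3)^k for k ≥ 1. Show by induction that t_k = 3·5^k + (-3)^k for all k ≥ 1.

Base case: t_1 = 12, and 3·5^1 + (-3)^1 = 15 − 3 = 12.
Assume t_m = 3·5^m + (-3)^m for some m ≥ 1.
Then t_{m+1} = 5t_m − 8·(-3)^m = 5·(3·5^m + (-3)^m) − 8·(-3)^m = 3·5^{m+1} + 5·(-3)^m − 8·(-3)^m = 3·5^{m+1} − 3·(-3)^m = 3·5^{m+1} + (-3)^{m+1}.
This completes the inductive step, so t_k = 3·5^k + (-3)^k for all k ≥ 1.

t_k = 3·5^k + (-3)^k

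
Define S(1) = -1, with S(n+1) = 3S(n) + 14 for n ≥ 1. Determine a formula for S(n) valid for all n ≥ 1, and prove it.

Claim: S(n) = 2·3^n − 7.

Base case: S(1) = -1, and 2·3^1 − 7 = 6 − 7 = -1.
Assume S(r) = 2·3^r − 7 for some r ≥ 1.
Then S(r+1) = 3S(r) + 14 = 3·(2·3^r − 7) + 14 = 6·3^r − 21 + 14 = 2·3^{r+1} − 7.
Hence S(n) = 2·3^n − 7 for every n ≥ 1, by induction.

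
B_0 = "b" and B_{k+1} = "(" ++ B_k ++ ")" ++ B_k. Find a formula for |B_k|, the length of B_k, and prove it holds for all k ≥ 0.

Claim: |B_k| = 3·2^k − 2.

Base case: |B_0| = 1, and 3·2^0 − 2 = 1.
Assume |B_r| = 3·2^r − 2.
Then |B_{r+1}| = 1 + |B_r| + 1 + |B_r| = 2|B_r| + 2 = 2(3·2^r − 2) + 2 = 3·2^{r+1} − 4 + 2 = 3·2^{r+1} − 2.
This completes the inductive step, so |B_k| = 3·2^k − 2 for all k ≥ 0.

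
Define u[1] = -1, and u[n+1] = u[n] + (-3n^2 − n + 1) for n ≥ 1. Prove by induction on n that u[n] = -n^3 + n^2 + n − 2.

Base case: u[1] = -1, and -1^3 + 1^2 + 1 − 2 = -1.
Assume u[j] = -j^3 + j^2 + j − 2.
Then u[j+1] = u[j] + (-3j^2 − j + 1) = (-j^3 + j^2 + j − 2) + (-3j^2 − j + 1) = -j^3 − 2j^2 − 1,
and -(j+1)^3 + (j+1)^2 + (j+1) − 2 = -j^3 − 2j^2 − 1.
By induction, u[n] = -n^3 + n^2 + n − 2 for all n ≥ 1.

u[n] = -n^3 + n^2 + n − 2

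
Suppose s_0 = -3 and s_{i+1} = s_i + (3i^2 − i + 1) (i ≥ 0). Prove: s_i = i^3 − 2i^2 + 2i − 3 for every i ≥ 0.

Base case: s_0 = -3, and 0^3 − 2·0^2 + 2·0 − 3 = -3.
Assume s_r = r^3 − 2r^2 + 2r − 3.
Then s_{r+1} = s_r + (3r^2 − r + 1) = (r^3 − 2r^2 + 2r − 3) + (3r^2 − r + 1) = r^3 + r^2 + r − 2,
and (r+1)^3 − 2·(r+1)^2 + 2·(r+1) − 3 = r^3 + r^2 + r − 2.
This completes the inductive step, so s_i = i^3 − 2i^2 + 2i − 3 for all i ≥ 0.

s_i = i^3 − 2i^2 + 2i − 3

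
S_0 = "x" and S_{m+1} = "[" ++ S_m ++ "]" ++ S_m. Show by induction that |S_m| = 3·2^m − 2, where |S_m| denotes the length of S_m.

Base case: |S_0| = 1, and 3·2^0 − 2 = 1.
Assume |S_k| = 3·2^k − 2.
Then |S_{k+1}| = 1 + |S_k| + 1 + |S_k| = 2|S_k| + 2 = 2(3·2^k − 2) + 2 = 3·2^{k+1} − 4 + 2 = 3·2^{k+1} − 2.
Hence |S_m| = 3·2^m − 2 for every m ≥ 0, by induction.

|S_m| = 3·2^m − 2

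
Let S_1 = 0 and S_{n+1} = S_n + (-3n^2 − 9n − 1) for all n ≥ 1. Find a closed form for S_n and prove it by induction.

Claim: S_n = -n^3 − 3n^2 + 3n + 1.

Base case: S_1 = 0, and -1^3 − 3·1^2 + 3·1 + 1 = 0.
Assume S_r = -r^3 − 3r^2 + 3r + 1.
Then S_{r+1} = S_r + (-3r^2 − 9r − 1) = (-r^3 − 3r^2 + 3r + 1) + (-3r^2 − 9r − 1) = -r^3 − 6r^2 − 6r,
and -(r+1)^3 − 3·(r+1)^2 + 3·(r+1) + 1 = -r^3 − 6r^2 − 6r.
Hence S_n = -n^3 − 3n^2 + 3n + 1 for every n ≥ 1, by induction.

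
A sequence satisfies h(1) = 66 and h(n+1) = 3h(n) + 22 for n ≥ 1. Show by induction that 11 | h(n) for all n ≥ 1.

Base case: h(1) = 66 = 11·6, so 11 | h(1).
Assume 11 | h(k), so h(k) = 11t for some integer t.
Then h(k+1) = 3h(k) + 22 = 3·(11t) + 22 = 11(3t + 2), so 11 | h(k+1).
By induction, 11 | h(n) for all n ≥ 1.

11 | h(n)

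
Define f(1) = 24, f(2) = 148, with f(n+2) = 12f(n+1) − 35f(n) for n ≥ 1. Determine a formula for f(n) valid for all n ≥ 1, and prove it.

Claim: f(n) = 2·7^n + 2·5^n.

Base cases: f(1) = 24 and 2·7^1 + 2·5^1 = 24; f(2) = 148 and 2·7^2 + 2·5^2 = 148.
Assume f(j) = 2·7^j + 2·5^j for all 1 ≤ j ≤ k, where k ≥ 2.
Then f(k+1) = 12f(k) − 35f(k−1) = 12·(2·7^k + 2·5^k) − 35·(2·7^{k−1} + 2·5^{k−1}) = 2·(12·7 − 35)7^{k−1} + 2·(12·5 − 35)5^{k−1} = 98·7^{k−1} + 50·5^{k−1} = 2·7^{k+1} + 2·5^{k+1}.
Hence f(n) = 2·7^n + 2·5^n for every n ≥ 1, by strong induction.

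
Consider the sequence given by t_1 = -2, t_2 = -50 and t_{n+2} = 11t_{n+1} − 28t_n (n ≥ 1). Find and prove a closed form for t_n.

Claim: t_n = 3·4^n − 2·7^n.

Base cases: t_1 = -2 and 3·4^1 − 2·7^1 = -2; t_2 = -50 and 3·4^2 − 2·7^2 = -50.
Assume t_j = 3·4^j − 2·7^j for all 1 ≤ j ≤ m, where m ≥ 2.
Then t_{m+1} = 11t_m − 28t_{m−1} = 11·(3·4^m − 2·7^m) − 28·(3·4^{m−1} − 2·7^{m−1}) = 3·(11·4 − 28)4^{m−1} − 2·(11·7 − 28)7^{m−1} = 48·4^{m−1} − 98·7^{m−1} = 3·4^{m+1} − 2·7^{m+1}.
Hence t_n = 3·4^n − 2·7^n for every n ≥ 1, by strong induction.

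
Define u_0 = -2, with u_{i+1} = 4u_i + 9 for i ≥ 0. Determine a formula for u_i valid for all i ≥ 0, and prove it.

Claim: u_i = 4^i − 3.

Base case: u_0 = -2, and 4^0 − 3 = 1 − 3 = -2.
Assume u_m = 4^m − 3 for some m ≥ 0.
Then u_{m+1} = 4u_m + 9 = 4·(4^m − 3) + 9 = 4^{m+1} − 12 + 9 = 4^{m+1} − 3.
This completes the inductive step, so u_i = 4^i − 3 for all i ≥ 0.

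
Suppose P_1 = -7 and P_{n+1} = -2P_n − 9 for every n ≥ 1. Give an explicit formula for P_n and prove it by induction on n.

Claim: P_n = 2·(-2)^n − 3.

Base case: P_1 = -7, and 2·(-2)^1 − 3 = -4 − 3 = -7.
Assume P_j = 2·(-2)^j − 3 for some j ≥ 1.
Then P_{j+1} = -2P_j − 9 = -2·(2·(-2)^j − 3) − 9 = -4·(-2)^j + 6 − 9 = 2·(-2)^{j+1} − 3.
By induction, P_n = 2·(-2)^n − 3 for all n ≥ 1.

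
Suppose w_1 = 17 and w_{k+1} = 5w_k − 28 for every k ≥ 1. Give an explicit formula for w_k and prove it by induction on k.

Claim: w_k = 2·5^k + 7.

Base case: w_1 = 17, and 2·5^1 + 7 = 10 + 7 = 17.
Assume w_m = 2·5^m + 7 for some m ≥ 1.
Then w_{m+1} = 5w_m − 28 = 5·(2·5^m + 7) − 28 = 10·5^m + 35 − 28 = 2·5^{m+1} + 7.
Hence w_k = 2·5^k + 7 for every k ≥ 1, by induction.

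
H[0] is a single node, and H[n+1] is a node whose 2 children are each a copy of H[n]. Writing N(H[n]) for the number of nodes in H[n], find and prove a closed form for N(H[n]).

Claim: N(H[n]) = 2^{n+1} − 1.

Base case: N(H[0]) = 1, and 2^{0+1} − 1 = 1.
Assume N(H[j]) = 2^{j+1} − 1.
Then N(H[j+1]) = 1 + 2N(H[j]) = 1 + 2(2^{j+1} − 1) = 2^{j+2} − 2 + 1 = 2^{j+2} − 1.
Hence N(H[n]) = 2^{n+1} − 1 for every n ≥ 0, by induction.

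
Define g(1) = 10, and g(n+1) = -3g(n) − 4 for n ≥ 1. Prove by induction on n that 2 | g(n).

Base case: g(1) = 10 = 2·5, so 2 | g(1).
Assume 2 | g(k), so g(k) = 2t for some integer t.
Then g(k+1) = -3g(k) − 4 = -3·(2t) − 4 = 2(-3t − 2), so 2 | g(k+1).
So the property holds for k+1, and by induction 2 | g(n) for all n ≥ 1.

2 | g(n)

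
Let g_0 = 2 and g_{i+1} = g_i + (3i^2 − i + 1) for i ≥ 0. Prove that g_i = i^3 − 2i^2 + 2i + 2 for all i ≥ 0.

Base case: g_0 = 2, and 0^3 − 2·0^2 + 2·0 + 2 = 2.
Assume g_m = m^3 − 2m^2 + 2m + 2.
Then g_{m+1} = g_m + (3m^2 − m + 1) = (m^3 − 2m^2 + 2m + 2) + (3m^2 − m + 1) = m^3 + m^2 + m + 3,
and (m+1)^3 − 2·(m+1)^2 + 2·(m+1) + 2 = m^3 + m^2 + m + 3.
This completes the inductive step, so g_i = i^3 − 2i^2 + 2i + 2 for all i ≥ 0.

g_i = i^3 − 2i^2 + 2i + 2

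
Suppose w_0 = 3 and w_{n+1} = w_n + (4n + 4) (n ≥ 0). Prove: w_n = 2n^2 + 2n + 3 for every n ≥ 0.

Base case: w_0 = 3, and 2·0^2 + 2·0 + 3 = 3.
Assume w_k = 2k^2 + 2k + 3.
Then w_{k+1} = w_k + (4k + 4) = (2k^2 + 2k + 3) + (4k + 4) = 2k^2 + 6k + 7,
and 2·(k+1)^2 + 2·(k+1) + 3 = 2k^2 + 6k + 7.
By induction, w_n = 2n^2 + 2n + 3 for all n ≥ 0.

w_n = 2n^2 + 2n + 3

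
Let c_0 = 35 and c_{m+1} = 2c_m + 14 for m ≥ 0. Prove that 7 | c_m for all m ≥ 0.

Base case: c_0 = 35 = 7·5, so 7 | c_0.
Assume 7 | c_j, so c_j = 7t for some integer t.
Then c_{j+1} = 2c_j + 14 = 2·(7t) + 14 = 7(2t + 2), so 7 | c_{j+1}.
By induction, 7 | c_m for all m ≥ 0.

7 | c_m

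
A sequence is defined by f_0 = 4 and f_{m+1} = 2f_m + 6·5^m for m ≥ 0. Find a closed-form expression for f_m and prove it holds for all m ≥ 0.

Claim: f_m = 2·2^m + 2·5^m.

Base case: f_0 = 4, and 2·2^0 + 2·5^0 = 2 + 2 = 4.
Assume f_j = 2·2^j + 2·5^j for some j ≥ 0.
Then f_{j+1} = 2f_j + 6·5^j = 2·(2·2^j + 2·5^j) + 6·5^j = 2·2^{j+1} + 4·5^j + 6·5^j = 2·2^{j+1} + 10·5^j = 2·2^{j+1} + 2·5^{j+1}.
Hence f_m = 2·2^m + 2·5^m for every m ≥ 0, by induction.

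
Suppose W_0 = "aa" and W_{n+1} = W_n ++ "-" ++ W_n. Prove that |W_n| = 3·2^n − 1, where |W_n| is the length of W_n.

Base case: |W_0| = 2, and 3·2^0 − 1 = 2.
Assume |W_r| = 3·2^r − 1.
Then |W_{r+1}| = |W_r| + 1 + |W_r| = 2|W_r| + 1 = 2(3·2^r − 1) + 1 = 3·2^{r+1} − 2 + 1 = 3·2^{r+1} − 1.
This completes the inductive step, so |W_n| = 3·2^n − 1 for all n ≥ 0.

|W_n| = 3·2^n − 1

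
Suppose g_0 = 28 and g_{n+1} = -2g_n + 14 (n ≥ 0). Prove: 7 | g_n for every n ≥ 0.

Base case: g_0 = 28 = 7·4, so 7 | g_0.
Assume 7 | g_m, so g_m = 7t for some integer t.
Then g_{m+1} = -2g_m + 14 = -2·(7t) + 14 = 7(-2t + 2), so 7 | g_{m+1}.
By induction, 7 | g_n for all n ≥ 0.

7 | g_n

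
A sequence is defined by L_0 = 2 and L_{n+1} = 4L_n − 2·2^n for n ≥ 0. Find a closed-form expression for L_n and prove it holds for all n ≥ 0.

Claim: L_n = 4^n + 2^n.

Base case: L_0 = 2, and 4^0 + 2^0 = 1 + 1 = 2.
Assume L_k = 4^k + 2^k for some k ≥ 0.
Then L_{k+1} = 4L_k − 2·2^k = 4·(4^k + 2^k) − 2·2^k = 4^{k+1} + 4·2^k − 2·2^k = 4^{k+1} + 2·2^k = 4^{k+1} + 2^{k+1}.
So the formula holds for k+1, and by induction L_n = 4^n + 2^n for all n ≥ 0.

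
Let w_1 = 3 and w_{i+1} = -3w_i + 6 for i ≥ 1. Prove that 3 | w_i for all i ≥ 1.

Base case: w_1 = 3 = 3·1, so 3 | w_1.
Assume 3 | w_r, so w_r = 3t for some integer t.
Then w_{r+1} = -3w_r + 6 = -3·(3t) + 6 = 3(-3t + 2), so 3 | w_{r+1}.
So the property holds for r+1, and by induction 3 | w_i for all i ≥ 1.

3 | w_i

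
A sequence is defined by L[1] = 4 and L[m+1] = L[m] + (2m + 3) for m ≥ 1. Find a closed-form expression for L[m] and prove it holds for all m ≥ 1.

Claim: L[m] = m^2 + 2m + 1.

Base case: L[1] = 4, and 1^2 + 2·1 + 1 = 4.
Assume L[k] = k^2 + 2k + 1.
Then L[k+1] = L[k] + (2k + 3) = (k^2 + 2k + 1) + (2k + 3) = k^2 + 4k + 4,
and (k+1)^2 + 2·(k+1) + 1 = k^2 + 4k + 4.
By induction, L[m] = m^2 + 2m + 1 for all m ≥ 1.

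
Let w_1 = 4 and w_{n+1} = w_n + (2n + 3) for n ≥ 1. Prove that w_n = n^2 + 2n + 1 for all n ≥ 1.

Base case: w_1 = 4, and 1^2 + 2·1 + 1 = 4.
Assume w_j = j^2 + 2j + 1.
Then w_{j+1} = w_j + (2j + 3) = (j^2 + 2j + 1) + (2j + 3) = j^2 + 4j + 4,
and (j+1)^2 + 2·(j+1) + 1 = j^2 + 4j + 4.
This completes the inductive step, so w_n = n^2 + 2n + 1 for all n ≥ 1.

w_n = n^2 + 2n + 1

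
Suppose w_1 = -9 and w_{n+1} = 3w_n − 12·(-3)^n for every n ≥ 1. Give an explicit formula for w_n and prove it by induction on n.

Claim: w_n = -3^n + 2·(-3)^n.

Base case: w_1 = -9, and -3^1 + 2·(-3)^1 = -3 − 6 = -9.
Assume w_r = -3^r + 2·(-3)^r for some r ≥ 1.
Then w_{r+1} = 3w_r − 12·(-3)^r = 3·(-3^r + 2·(-3)^r) − 12·(-3)^r = -3^{r+1} + 6·(-3)^r − 12·(-3)^r = -3^{r+1} − 6·(-3)^r = -3^{r+1} + 2·(-3)^{r+1}.
Hence w_n = -3^n + 2·(-3)^n for every n ≥ 1, by induction.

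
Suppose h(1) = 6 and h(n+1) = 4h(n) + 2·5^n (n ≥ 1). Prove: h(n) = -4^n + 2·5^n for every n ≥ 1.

Base case: h(1) = 6, and -4^1 + 2·5^1 = -4 + 10 = 6.
Assume h(k) = -4^k + 2·5^k for some k ≥ 1.
Then h(k+1) = 4h(k) + 2·5^k = 4·(-4^k + 2·5^k) + 2·5^k = -4^{k+1} + 8·5^k + 2·5^k = -4^{k+1} + 10·5^k = -4^{k+1} + 2·5^{k+1}.
By induction, h(n) = -4^n + 2·5^n for all n ≥ 1.

h(n) = -4^n + 2·5^n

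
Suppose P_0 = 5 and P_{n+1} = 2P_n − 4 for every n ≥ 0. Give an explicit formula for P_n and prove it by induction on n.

Claim: P_n = 2^n + 4.

Base case: P_0 = 5, and 2^0 + 4 = 1 + 4 = 5.
Assume P_m = 2^m + 4 for some m ≥ 0.
Then P_{m+1} = 2P_m − 4 = 2·(2^m + 4) − 4 = 2^{m+1} + 8 − 4 = 2^{m+1} + 4.
By induction, P_n = 2^n + 4 for all n ≥ 0.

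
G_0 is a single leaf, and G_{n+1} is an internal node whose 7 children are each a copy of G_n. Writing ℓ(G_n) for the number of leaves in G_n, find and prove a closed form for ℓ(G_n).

Claim: ℓ(G_n) = 7^n.

Base case: ℓ(G_0) = 1, and 7^0 = 1.
Assume ℓ(G_j) = 7^j.
Then ℓ(G_{j+1}) = 7·ℓ(G_j) = 7·7^j = 7^{j+1}.
By induction, ℓ(G_n) = 7^n for all n ≥ 0.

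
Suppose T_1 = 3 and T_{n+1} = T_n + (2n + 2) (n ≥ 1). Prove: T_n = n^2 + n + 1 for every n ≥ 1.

Base case: T_1 = 3, and 1^2 + 1 + 1 = 3.
Assume T_j = j^2 + j + 1.
Then T_{j+1} = T_j + (2j + 2) = (j^2 + j + 1) + (2j + 2) = j^2 + 3j + 3,
and (j+1)^2 + (j+1) + 1 = j^2 + 3j + 3.
This completes the inductive step, so T_n = n^2 + n + 1 for all n ≥ 1.

T_n = n^2 + n + 1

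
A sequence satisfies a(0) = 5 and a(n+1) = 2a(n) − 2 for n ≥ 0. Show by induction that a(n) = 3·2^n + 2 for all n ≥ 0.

Base case: a(0) = 5, and 3·2^0 + 2 = 3 + 2 = 5.
Assume a(k) = 3·2^k + 2 for some k ≥ 0.
Then a(k+1) = 2a(k) − 2 = 2·(3·2^k + 2) − 2 = 6·2^k + 4 − 2 = 3·2^{k+1} + 2.
So the formula holds for k+1, and by induction a(n) = 3·2^n + 2 for all n ≥ 0.

a(n) = 3·2^n + 2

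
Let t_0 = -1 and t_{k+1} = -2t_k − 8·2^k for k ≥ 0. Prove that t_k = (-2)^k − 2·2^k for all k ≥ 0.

Base case: t_0 = -1, and (-2)^0 − 2·2^0 = 1 − 2 = -1.
Assume t_m = (-2)^m − 2·2^m for some m ≥ 0.
Then t_{m+1} = -2t_m − 8·2^m = -2·((-2)^m − 2·2^m) − 8·2^m = (-2)^{m+1} + 4·2^m − 8·2^m = (-2)^{m+1} − 4·2^m = (-2)^{m+1} − 2·2^{m+1}.
Hence t_k = (-2)^k − 2·2^k for every k ≥ 0, by induction.

t_k = (-2)^k − 2·2^k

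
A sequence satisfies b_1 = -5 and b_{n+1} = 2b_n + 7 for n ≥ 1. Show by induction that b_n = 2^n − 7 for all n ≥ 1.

Base case: b_1 = -5, and 2^1 − 7 = 2 − 7 = -5.
Assume b_r = 2^r − 7 for some r ≥ 1.
Then b_{r+1} = 2b_r + 7 = 2·(2^r − 7) + 7 = 2^{r+1} − 14 + 7 = 2^{r+1} − 7.
This completes the inductive step, so b_n = 2^n − 7 for all n ≥ 1.

b_n = 2^n − 7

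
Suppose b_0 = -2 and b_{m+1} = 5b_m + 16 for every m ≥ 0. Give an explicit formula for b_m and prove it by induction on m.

Claim: b_m = 2·5^m − 4.

Base case: b_0 = -2, and 2·5^0 − 4 = 2 − 4 = -2.
Assume b_r = 2·5^r − 4 for some r ≥ 0.
Then b_{r+1} = 5b_r + 16 = 5·(2·5^r − 4) + 16 = 10·5^r − 20 + 16 = 2·5^{r+1} − 4.
This completes the inductive step, so b_m = 2·5^m − 4 for all m ≥ 0.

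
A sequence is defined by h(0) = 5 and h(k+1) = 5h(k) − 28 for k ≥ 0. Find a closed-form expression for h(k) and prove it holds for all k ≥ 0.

Claim: h(k) = -2·5^k + 7.

Base case: h(0) = 5, and -2·5^0 + 7 = -2 + 7 = 5.
Assume h(r) = -2·5^r + 7 for some r ≥ 0.
Then h(r+1) = 5h(r) − 28 = 5·(-2·5^r + 7) − 28 = -10·5^r + 35 − 28 = -2·5^{r+1} + 7.
By induction, h(k) = -2·5^k + 7 for all k ≥ 0.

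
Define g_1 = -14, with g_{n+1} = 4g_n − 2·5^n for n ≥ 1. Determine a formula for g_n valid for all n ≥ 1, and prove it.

Claim: g_n = -4^n − 2·5^n.

Base case: g_1 = -14, and -4^1 − 2·5^1 = -4 − 10 = -14.
Assume g_m = -4^m − 2·5^m for some m ≥ 1.
Then g_{m+1} = 4g_m − 2·5^m = 4·(-4^m − 2·5^m) − 2·5^m = -4^{m+1} − 8·5^m − 2·5^m = -4^{m+1} − 10·5^m = -4^{m+1} − 2·5^{m+1}.
Hence g_n = -4^n − 2·5^n for every n ≥ 1, by induction.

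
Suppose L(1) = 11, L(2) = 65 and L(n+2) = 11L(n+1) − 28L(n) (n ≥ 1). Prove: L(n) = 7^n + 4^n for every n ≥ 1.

Base cases: L(1) = 11 and 7^1 + 4^1 = 11; L(2) = 65 and 7^2 + 4^2 = 65.
Assume L(i) = 7^i + 4^i for all 1 ≤ i ≤ j, where j ≥ 2.
Then L(j+1) = 11L(j) − 28L(j−1) = 11·(7^j + 4^j) − 28·(7^{j−1} + 4^{j−1}) = (11·7 − 28)7^{j−1} + (11·4 − 28)4^{j−1} = 49·7^{j−1} + 16·4^{j−1} = 7^{j+1} + 4^{j+1}.
So the formula holds for j+1, and by strong induction L(n) = 7^n + 4^n for all n ≥ 1.

L(n) = 7^n + 4^n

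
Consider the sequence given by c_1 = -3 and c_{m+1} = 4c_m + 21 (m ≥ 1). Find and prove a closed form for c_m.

Claim: c_m = 4^m − 7.

Base case: c_1 = -3, and 4^1 − 7 = 4 − 7 = -3.
Assume c_j = 4^j − 7 for some j ≥ 1.
Then c_{j+1} = 4c_j + 21 = 4·(4^j − 7) + 21 = 4^{j+1} − 28 + 21 = 4^{j+1} − 7.
This completes the inductive step, so c_m = 4^m − 7 for all m ≥ 1.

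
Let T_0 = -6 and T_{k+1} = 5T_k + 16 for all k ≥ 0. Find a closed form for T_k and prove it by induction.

Claim: T_k = -2·5^k − 4.

Base case: T_0 = -6, and -2·5^0 − 4 = -2 − 4 = -6.
Assume T_m = -2·5^m − 4 for some m ≥ 0.
Then T_{m+1} = 5T_m + 16 = 5·(-2·5^m − 4) + 16 = -10·5^m − 20 + 16 = -2·5^{m+1} − 4.
So the formula holds for m+1, and by induction T_k = -2·5^k − 4 for all k ≥ 0.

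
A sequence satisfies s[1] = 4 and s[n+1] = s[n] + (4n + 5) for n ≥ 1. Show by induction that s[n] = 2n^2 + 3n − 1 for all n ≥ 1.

Base case: s[1] = 4, and 2·1^2 + 3·1 − 1 = 4.
Assume s[m] = 2m^2 + 3m − 1.
Then s[m+1] = s[m] + (4m + 5) = (2m^2 + 3m − 1) + (4m + 5) = 2m^2 + 7m + 4,
and 2·(m+1)^2 + 3·(m+1) − 1 = 2m^2 + 7m + 4.
By induction, s[n] = 2n^2 + 3n − 1 for all n ≥ 1.

s[n] = 2n^2 + 3n − 1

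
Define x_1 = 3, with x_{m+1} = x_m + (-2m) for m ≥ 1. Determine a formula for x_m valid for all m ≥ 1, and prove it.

Claim: x_m = -m^2 + m + 3.

Base case: x_1 = 3, and -1^2 + 1 + 3 = 3.
Assume x_k = -k^2 + k + 3.
Then x_{k+1} = x_k + (-2k) = (-k^2 + k + 3) + (-2k) = -k^2 − k + 3,
and -(k+1)^2 + (k+1) + 3 = -k^2 − k + 3.
Hence x_m = -m^2 + m + 3 for every m ≥ 1, by induction.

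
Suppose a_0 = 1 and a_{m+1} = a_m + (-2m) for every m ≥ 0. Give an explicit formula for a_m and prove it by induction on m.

Claim: a_m = -m^2 + m + 1.

Base case: a_0 = 1, and -0^2 + 0 + 1 = 1.
Assume a_k = -k^2 + k + 1.
Then a_{k+1} = a_k + (-2k) = (-k^2 + k + 1) + (-2k) = -k^2 − k + 1,
and -(k+1)^2 + (k+1) + 1 = -k^2 − k + 1.
Hence a_m = -m^2 + m + 1 for every m ≥ 0, by induction.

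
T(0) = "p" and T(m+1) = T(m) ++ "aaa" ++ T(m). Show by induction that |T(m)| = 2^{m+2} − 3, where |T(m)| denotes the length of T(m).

Base case: |T(0)| = 1, and 2^{0+2} − 3 = 1.
Assume |T(r)| = 2^{r+2} − 3.
Then |T(r+1)| = |T(r)| + 3 + |T(r)| = 2|T(r)| + 3 = 2(2^{r+2} − 3) + 3 = 2^{r+3} − 6 + 3 = 2^{r+3} − 3.
This completes the inductive step, so |T(m)| = 2^{m+2} − 3 for all m ≥ 0.

|T(m)| = 2^{m+2} − 3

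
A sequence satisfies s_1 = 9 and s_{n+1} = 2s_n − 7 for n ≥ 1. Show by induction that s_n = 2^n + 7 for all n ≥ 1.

Base case: s_1 = 9, and 2^1 + 7 = 2 + 7 = 9.
Assume s_j = 2^j + 7 for some j ≥ 1.
Then s_{j+1} = 2s_j − 7 = 2·(2^j + 7) − 7 = 2^{j+1} + 14 − 7 = 2^{j+1} + 7.
This completes the inductive step, so s_n = 2^n + 7 for all n ≥ 1.

s_n = 2^n + 7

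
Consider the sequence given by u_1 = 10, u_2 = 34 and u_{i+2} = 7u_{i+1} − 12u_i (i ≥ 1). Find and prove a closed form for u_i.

Claim: u_i = 2·3^i + 4^i.

Base cases: u_1 = 10 and 2·3^1 + 4^1 = 10; u_2 = 34 and 2·3^2 + 4^2 = 34.
Assume u_t = 2·3^t + 4^t for all 1 ≤ t ≤ j, where j ≥ 2.
Then u_{j+1} = 7u_j − 12u_{j−1} = 7·(2·3^j + 4^j) − 12·(2·3^{j−1} + 4^{j−1}) = 2·(7·3 − 12)3^{j−1} + (7·4 − 12)4^{j−1} = 18·3^{j−1} + 16·4^{j−1} = 2·3^{j+1} + 4^{j+1}.
This completes the inductive step, so u_i = 2·3^i + 4^i for all i ≥ 1.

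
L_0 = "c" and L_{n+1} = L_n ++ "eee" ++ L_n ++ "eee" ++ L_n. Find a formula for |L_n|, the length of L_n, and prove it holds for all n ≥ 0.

Claim: |L_n| = 4·3^n − 3.

Base case: |L_0| = 1, and 4·3^0 − 3 = 1.
Assume |L_r| = 4·3^r − 3.
Then |L_{r+1}| = 3|L_r| + 6 = 3(4·3^r − 3) + 6 = 4·3^{r+1} − 9 + 6 = 4·3^{r+1} − 3.
By induction, |L_n| = 4·3^n − 3 for all n ≥ 0.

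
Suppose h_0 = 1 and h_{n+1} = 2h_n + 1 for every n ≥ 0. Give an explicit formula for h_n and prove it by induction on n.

Claim: h_n = 2^{n+1} − 1.

Base case: h_0 = 1, and 2^{0+1} − 1 = 2 − 1 = 1.
Assume h_j = 2^{j+1} − 1 for some j ≥ 0.
Then h_{j+1} = 2h_j + 1 = 2·(2^{j+1} − 1) + 1 = 2^{j+2} − 2 + 1 = 2^{j+2} − 1.
This completes the inductive step, so h_n = 2^{n+1} − 1 for all n ≥ 0.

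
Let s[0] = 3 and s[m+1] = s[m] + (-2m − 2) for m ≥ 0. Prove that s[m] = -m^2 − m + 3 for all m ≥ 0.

Base case: s[0] = 3, and -0^2 − 0 + 3 = 3.
Assume s[j] = -j^2 − j + 3.
Then s[j+1] = s[j] + (-2j − 2) = (-j^2 − j + 3) + (-2j − 2) = -j^2 − 3j + 1,
and -(j+1)^2 − (j+1) + 3 = -j^2 − 3j + 1.
This completes the inductive step, so s[m] = -m^2 − m + 3 for all m ≥ 0.

s[m] = -m^2 − m + 3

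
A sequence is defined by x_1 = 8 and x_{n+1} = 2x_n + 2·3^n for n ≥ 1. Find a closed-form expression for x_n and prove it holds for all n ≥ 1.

Claim: x_n = 2^n + 2·3^n.

Base case: x_1 = 8, and 2^1 + 2·3^1 = 2 + 6 = 8.
Assume x_m = 2^m + 2·3^m for some m ≥ 1.
Then x_{m+1} = 2x_m + 2·3^m = 2·(2^m + 2·3^m) + 2·3^m = 2^{m+1} + 4·3^m + 2·3^m = 2^{m+1} + 6·3^m = 2^{m+1} + 2·3^{m+1}.
Hence x_n = 2^n + 2·3^n for every n ≥ 1, by induction.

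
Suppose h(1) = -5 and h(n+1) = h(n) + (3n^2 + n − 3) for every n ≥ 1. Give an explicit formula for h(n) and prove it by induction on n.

Claim: h(n) = n^3 − n^2 − 3n − 2.

Base case: h(1) = -5, and 1^3 − 1^2 − 3·1 − 2 = -5.
Assume h(j) = j^3 − j^2 − 3j − 2.
Then h(j+1) = h(j) + (3j^2 + j − 3) = (j^3 − j^2 − 3j − 2) + (3j^2 + j − 3) = j^3 + 2j^2 − 2j − 5,
and (j+1)^3 − (j+1)^2 − 3·(j+1) − 2 = j^3 + 2j^2 − 2j − 5.
By induction, h(n) = n^3 − n^2 − 3n − 2 for all n ≥ 1.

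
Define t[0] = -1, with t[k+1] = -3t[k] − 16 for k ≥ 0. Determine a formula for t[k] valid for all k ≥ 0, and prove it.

Claim: t[k] = 3·(-3)^k − 4.

Base case: t[0] = -1, and 3·(-3)^0 − 4 = 3 − 4 = -1.
Assume t[j] = 3·(-3)^j − 4 for some j ≥ 0.
Then t[j+1] = -3t[j] − 16 = -3·(3·(-3)^j − 4) − 16 = -9·(-3)^j + 12 − 16 = 3·(-3)^{j+1} − 4.
This completes the inductive step, so t[k] = 3·(-3)^k − 4 for all k ≥ 0.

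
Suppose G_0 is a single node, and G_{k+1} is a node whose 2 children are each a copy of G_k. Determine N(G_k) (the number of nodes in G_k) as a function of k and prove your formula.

Claim: N(G_k) = 2^{k+1} − 1.

Base case: N(G_0) = 1, and 2^{0+1} − 1 = 1.
Assume N(G_m) = 2^{m+1} − 1.
Then N(G_{m+1}) = 1 + 2N(G_m) = 1 + 2(2^{m+1} − 1) = 2^{m+2} − 2 + 1 = 2^{m+2} − 1.
By induction, N(G_k) = 2^{k+1} − 1 for all k ≥ 0.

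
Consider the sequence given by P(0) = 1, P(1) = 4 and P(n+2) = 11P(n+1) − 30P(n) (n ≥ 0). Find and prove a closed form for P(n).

Claim: P(n) = -6^n + 2·5^n.

Base cases: P(0) = 1 and -6^0 + 2·5^0 = 1; P(1) = 4 and -6^1 + 2·5^1 = 4.
Assume P(j) = -6^j + 2·5^j for all 0 ≤ j ≤ r, where r ≥ 1.
Then P(r+1) = 11P(r) − 30P(r−1) = 11·(-6^r + 2·5^r) − 30·(-6^{r−1} + 2·5^{r−1}) = -(11·6 − 30)6^{r−1} + 2·(11·5 − 30)5^{r−1} = -36·6^{r−1} + 50·5^{r−1} = -6^{r+1} + 2·5^{r+1}.
Hence P(n) = -6^n + 2·5^n for every n ≥ 0, by strong induction.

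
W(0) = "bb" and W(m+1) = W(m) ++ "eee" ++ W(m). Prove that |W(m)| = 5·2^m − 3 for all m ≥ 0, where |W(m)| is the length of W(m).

Base case: |W(0)| = 2, and 5·2^0 − 3 = 2.
Assume |W(r)| = 5·2^r − 3.
Then |W(r+1)| = |W(r)| + 3 + |W(r)| = 2|W(r)| + 3 = 2(5·2^r − 3) + 3 = 5·2^{r+1} − 6 + 3 = 5·2^{r+1} − 3.
So the formula holds for r+1, and by induction |W(m)| = 5·2^m − 3 for all m ≥ 0.

|W(m)| = 5·2^m − 3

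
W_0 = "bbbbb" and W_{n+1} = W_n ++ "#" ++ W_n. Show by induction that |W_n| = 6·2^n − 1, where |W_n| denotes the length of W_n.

Base case: |W_0| = 5, and 6·2^0 − 1 = 5.
Assume |W_j| = 6·2^j − 1.
Then |W_{j+1}| = |W_j| + 1 + |W_j| = 2|W_j| + 1 = 2(6·2^j − 1) + 1 = 6·2^{j+1} − 2 + 1 = 6·2^{j+1} − 1.
By induction, |W_n| = 6·2^n − 1 for all n ≥ 0.

|W_n| = 6·2^n − 1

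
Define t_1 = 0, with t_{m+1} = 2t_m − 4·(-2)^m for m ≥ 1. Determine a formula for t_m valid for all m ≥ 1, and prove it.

Claim: t_m = 2^m + (-2)^m.

Base case: t_1 = 0, and 2^1 + (-2)^1 = 2 − 2 = 0.
Assume t_r = 2^r + (-2)^r for some r ≥ 1.
Then t_{r+1} = 2t_r − 4·(-2)^r = 2·(2^r + (-2)^r) − 4·(-2)^r = 2^{r+1} + 2·(-2)^r − 4·(-2)^r = 2^{r+1} − 2·(-2)^r = 2^{r+1} + (-2)^{r+1}.
By induction, t_m = 2^m + (-2)^m for all m ≥ 1.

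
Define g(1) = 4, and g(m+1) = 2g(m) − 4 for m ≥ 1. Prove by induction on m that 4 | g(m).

Base case: g(1) = 4 = 4·1, so 4 | g(1).
Assume 4 | g(k), so g(k) = 4t for some integer t.
Then g(k+1) = 2g(k) − 4 = 2·(4t) − 4 = 4(2t − 1), so 4 | g(k+1).
Hence 4 | g(m) for every m ≥ 1, by induction.

4 | g(m)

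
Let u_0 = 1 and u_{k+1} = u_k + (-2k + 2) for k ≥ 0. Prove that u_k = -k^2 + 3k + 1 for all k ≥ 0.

Base case: u_0 = 1, and -0^2 + 3·0 + 1 = 1.
Assume u_j = -j^2 + 3j + 1.
Then u_{j+1} = u_j + (-2j + 2) = (-j^2 + 3j + 1) + (-2j + 2) = -j^2 + j + 3,
and -(j+1)^2 + 3·(j+1) + 1 = -j^2 + j + 3.
Hence u_k = -k^2 + 3k + 1 for every k ≥ 0, by induction.

u_k = -k^2 + 3k + 1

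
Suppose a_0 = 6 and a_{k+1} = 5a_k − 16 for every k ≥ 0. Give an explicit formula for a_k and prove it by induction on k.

Claim: a_k = 2·5^k + 4.

Base case: a_0 = 6, and 2·5^0 + 4 = 2 + 4 = 6.
Assume a_j = 2·5^j + 4 for some j ≥ 0.
Then a_{j+1} = 5a_j − 16 = 5·(2·5^j + 4) − 16 = 10·5^j + 20 − 16 = 2·5^{j+1} + 4.
Hence a_k = 2·5^k + 4 for every k ≥ 0, by induction.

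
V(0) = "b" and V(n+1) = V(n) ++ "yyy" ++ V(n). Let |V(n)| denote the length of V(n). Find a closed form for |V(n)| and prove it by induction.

Claim: |V(n)| = 2^{n+2} − 3.

Base case: |V(0)| = 1, and 2^{0+2} − 3 = 1.
Assume |V(r)| = 2^{r+2} − 3.
Then |V(r+1)| = |V(r)| + 3 + |V(r)| = 2|V(r)| + 3 = 2(2^{r+2} − 3) + 3 = 2^{r+3} − 6 + 3 = 2^{r+3} − 3.
This completes the inductive step, so |V(n)| = 2^{n+2} − 3 for all n ≥ 0.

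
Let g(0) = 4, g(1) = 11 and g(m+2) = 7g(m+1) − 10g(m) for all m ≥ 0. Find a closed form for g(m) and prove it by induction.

Claim: g(m) = 3·2^m + 5^m.

Base cases: g(0) = 4 and 3·2^0 + 5^0 = 4; g(1) = 11 and 3·2^1 + 5^1 = 11.
Assume g(i) = 3·2^i + 5^i for all 0 ≤ i ≤ j, where j ≥ 1.
Then g(j+1) = 7g(j) − 10g(j−1) = 7·(3·2^j + 5^j) − 10·(3·2^{j−1} + 5^{j−1}) = 3·(7·2 − 10)2^{j−1} + (7·5 − 10)5^{j−1} = 12·2^{j−1} + 25·5^{j−1} = 3·2^{j+1} + 5^{j+1}.
Hence g(m) = 3·2^m + 5^m for every m ≥ 0, by strong induction.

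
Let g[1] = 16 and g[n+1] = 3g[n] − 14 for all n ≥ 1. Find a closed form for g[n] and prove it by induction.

Claim: g[n] = 3^{n+1} + 7.

Base case: g[1] = 16, and 3^{1+1} + 7 = 9 + 7 = 16.
Assume g[m] = 3^{m+1} + 7 for some m ≥ 1.
Then g[m+1] = 3g[m] − 14 = 3·(3^{m+1} + 7) − 14 = 3^{m+2} + 21 − 14 = 3^{m+2} + 7.
This completes the inductive step, so g[n] = 3^{n+1} + 7 for all n ≥ 1.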